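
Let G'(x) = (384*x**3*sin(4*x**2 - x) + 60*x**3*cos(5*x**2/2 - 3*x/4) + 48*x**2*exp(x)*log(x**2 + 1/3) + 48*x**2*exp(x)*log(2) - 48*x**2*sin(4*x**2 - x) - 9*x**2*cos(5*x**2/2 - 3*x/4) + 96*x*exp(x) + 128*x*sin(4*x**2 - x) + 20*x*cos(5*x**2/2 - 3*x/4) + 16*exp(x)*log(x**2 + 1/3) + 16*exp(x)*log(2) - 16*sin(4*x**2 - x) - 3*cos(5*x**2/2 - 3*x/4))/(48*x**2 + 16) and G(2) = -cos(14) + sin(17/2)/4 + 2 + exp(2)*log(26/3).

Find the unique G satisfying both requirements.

A candidate passes only if d/dx[G] lands on the given G'(x) exactly.
A general antiderivative is exp(x)*log(2*x**2 + 2/3) + sin(5*x**2/2 - 3*x/4)/4 - cos(4*x**2 - x) + C.
The condition gives C = -cos(14) + sin(17/2)/4 + 2 + exp(2)*log(26/3) - (-cos(14) + sin(17/2)/4 + exp(2)*log(26/3)) = 2.
So G(x) = (4*exp(x)*log(2*x**2 + 2/3) + sin(5*x**2/2 - 3*x/4) - 4*cos(4*x**2 - x) + 8)/4.
Check: d/dx[(4*exp(x)*log(2*x**2 + 2/3) + sin(5*x**2/2 - 3*x/4) - 4*cos(4*x**2 - x) + 8)/4] = (384*x**3*sin(4*x**2 - x) + 60*x**3*cos(5*x**2/2 - 3*x/4) + 48*x**2*exp(x)*log(x**2 + 1/3) + 48*x**2*exp(x)*log(2) - 48*x**2*sin(4*x**2 - x) - 9*x**2*cos(5*x**2/2 - 3*x/4) + 96*x*exp(x) + 128*x*sin(4*x**2 - x) + 20*x*cos(5*x**2/2 - 3*x/4) + 16*exp(x)*log(x**2 + 1/3) + 16*exp(x)*log(2) - 16*sin(4*x**2 - x) - 3*cos(5*x**2/2 - 3*x/4))/(48*x**2 + 16) = G'(x).

G(x) = (4*exp(x)*log(2*x**2 + 2/3) + sin(5*x**2/2 - 3*x/4) - 4*cos(4*x**2 - x) + 8)/4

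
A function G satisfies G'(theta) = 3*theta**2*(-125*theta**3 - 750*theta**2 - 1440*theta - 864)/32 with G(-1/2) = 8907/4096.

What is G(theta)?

G(theta) = (-theta**3*(5*theta + 12)**3 + 32)/64

G'(theta) matches the chain-rule pattern g'(h)*h' with inner function h(theta) = 5*theta**2/4 + 3*theta; substituting u = h(theta) collapses the integral.
A general antiderivative is -(5*theta**2/4 + 3*theta)**3 + C.
The condition gives C = 8907/4096 - (6859/4096) = 1/2.
So G(theta) = (-theta**3*(5*theta + 12)**3 + 32)/64.
Check: d/dtheta[(-theta**3*(5*theta + 12)**3 + 32)/64] = -375*theta**5/32 - 1125*theta**4/16 - 135*theta**3 - 81*theta**2, which equals G'(theta).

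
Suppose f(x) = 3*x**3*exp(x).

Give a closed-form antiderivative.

An antiderivative is F(x) = (3*x**3 - 9*x**2 + 18*x - 18)*exp(x).

Recognize the product-rule pattern: f = u'v + uv' with u = 3*x**3 - 9*x**2 + 18*x - 18, v = exp(x), so integration by parts undoes it.
Check: d/dx[(3*x**3 - 9*x**2 + 18*x - 18)*exp(x)] = 3*x**3*exp(x) = f(x).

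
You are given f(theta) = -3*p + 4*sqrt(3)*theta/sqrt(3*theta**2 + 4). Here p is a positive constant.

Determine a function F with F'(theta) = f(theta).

A candidate is checked by its d/dtheta: the result must match f(theta).
Check: d/dtheta[sqrt(3)*(-3*sqrt(3)*p*theta + 4*sqrt(3*theta**2 + 4))/3] = (-3*p*sqrt(3*theta**2 + 4) + 4*sqrt(3)*theta)/sqrt(3*theta**2 + 4), which equals f(theta).

An antiderivative is F(theta) = sqrt(3)*(-3*sqrt(3)*p*theta + 4*sqrt(3*theta**2 + 4))/3.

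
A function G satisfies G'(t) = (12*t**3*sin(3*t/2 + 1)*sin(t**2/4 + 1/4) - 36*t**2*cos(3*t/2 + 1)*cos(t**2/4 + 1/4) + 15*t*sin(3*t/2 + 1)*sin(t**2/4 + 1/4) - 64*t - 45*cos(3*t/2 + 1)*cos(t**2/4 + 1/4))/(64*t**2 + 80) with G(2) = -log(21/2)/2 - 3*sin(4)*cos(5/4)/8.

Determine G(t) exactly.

Whatever form G(t) takes, its d/dt must return the stated G'(t).
A general antiderivative is -log(2*t**2 + 5/2)/2 - 3*sin(3*t/2 + 1)*cos(t**2/4 + 1/4)/8 + C.
The condition gives C = -log(21/2)/2 - 3*sin(4)*cos(5/4)/8 - (-log(21/2)/2 - 3*sin(4)*cos(5/4)/8) = 0.
So G(t) = -log(2*t**2 + 5/2)/2 - 3*sin(3*t/2 + 1)*cos(t**2/4 + 1/4)/8.
Check: d/dt[-log(2*t**2 + 5/2)/2 - 3*sin(3*t/2 + 1)*cos(t**2/4 + 1/4)/8] = (12*t**3*sin(3*t/2 + 1)*sin(t**2/4 + 1/4) - 36*t**2*cos(3*t/2 + 1)*cos(t**2/4 + 1/4) + 15*t*sin(3*t/2 + 1)*sin(t**2/4 + 1/4) - 64*t - 45*cos(3*t/2 + 1)*cos(t**2/4 + 1/4))/(64*t**2 + 80) = G'(t).

G(t) = -log(2*t**2 + 5/2)/2 - 3*sin(3*t/2 + 1)*cos(t**2/4 + 1/4)/8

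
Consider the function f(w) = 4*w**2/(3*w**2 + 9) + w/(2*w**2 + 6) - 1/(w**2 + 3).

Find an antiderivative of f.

Integrate term by term and add the pieces.
Check: d/dw[(16*w + 3*log(w**2 + 3) - 20*sqrt(3)*atan(sqrt(3)*w/3))/12] = (8*w**2 + 3*w - 6)/(6*w**2 + 18), which equals f(w).

An antiderivative is F(w) = (16*w + 3*log(w**2 + 3) - 20*sqrt(3)*atan(sqrt(3)*w/3))/12.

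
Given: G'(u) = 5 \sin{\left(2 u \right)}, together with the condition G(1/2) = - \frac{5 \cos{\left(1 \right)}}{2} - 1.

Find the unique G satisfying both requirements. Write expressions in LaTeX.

G(u) = - \frac{5 \cos{\left(2 u \right)}}{2} - 1

Since d/du undoes antidifferentiation here, G(u) must give back the stated G'(u).
A general antiderivative is - \frac{5 \cos{\left(2 u \right)}}{2} + C.
The condition gives C = - \frac{5 \cos{\left(1 \right)}}{2} - 1 - (- \frac{5 \cos{\left(1 \right)}}{2}) = -1.
So G(u) = - \frac{5 \cos{\left(2 u \right)}}{2} - 1.
Check: d/du[- \frac{5 \cos{\left(2 u \right)}}{2} - 1] = 5 \sin{\left(2 u \right)} = G'(u).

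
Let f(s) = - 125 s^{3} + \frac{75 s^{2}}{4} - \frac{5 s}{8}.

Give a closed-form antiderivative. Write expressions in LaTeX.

f matches the chain-rule pattern g'(h)*h' with inner function h(s) = - 5 s^{2} + \frac{s}{2}; substituting u = h(s) collapses the integral.
Check: d/ds[- \frac{125 s^{4}}{4} + \frac{25 s^{3}}{4} - \frac{5 s^{2}}{16}] = - 125 s^{3} + \frac{75 s^{2}}{4} - \frac{5 s}{8} = f(s).

An antiderivative is F(s) = - \frac{125 s^{4}}{4} + \frac{25 s^{3}}{4} - \frac{5 s^{2}}{16}.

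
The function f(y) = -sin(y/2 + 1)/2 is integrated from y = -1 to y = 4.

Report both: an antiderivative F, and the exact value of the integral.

Antiderivative: F(y) = cos(y/2 + 1); value = cos(3) - cos(1/2)

A first test for any F(y): its y-derivative must equal f(y) identically.
F(y) = cos(y/2 + 1) is an antiderivative of f.
Check: d/dy[cos(y/2 + 1)] = -sin(y/2 + 1)/2 = f(y).
F(4) = cos(3); F(-1) = cos(1/2).
Integral = F(4) - F(-1) = cos(3) - cos(1/2).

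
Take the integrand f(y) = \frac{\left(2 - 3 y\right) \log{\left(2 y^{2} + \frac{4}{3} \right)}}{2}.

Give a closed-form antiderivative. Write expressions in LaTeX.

Any candidate F(y) must reproduce f(y) exactly when differentiated.
Check: d/dy[- \frac{3 y^{2} \log{\left(2 y^{2} + \frac{4}{3} \right)}}{4} + \frac{3 y^{2}}{4} + y \log{\left(2 y^{2} + \frac{4}{3} \right)} - 2 y - \frac{\log{\left(y^{2} + \frac{2}{3} \right)}}{2} + \frac{2 \sqrt{6} \operatorname{atan}{\left(\frac{\sqrt{6} y}{2} \right)}}{3}] = - \frac{3 y \log{\left(y^{2} + \frac{2}{3} \right)}}{2} - \frac{3 y \log{\left(2 \right)}}{2} + \log{\left(y^{2} + \frac{2}{3} \right)} + \log{\left(2 \right)}, which equals f(y).

An antiderivative is F(y) = - \frac{3 y^{2} \log{\left(2 y^{2} + \frac{4}{3} \right)}}{4} + \frac{3 y^{2}}{4} + y \log{\left(2 y^{2} + \frac{4}{3} \right)} - 2 y - \frac{\log{\left(y^{2} + \frac{2}{3} \right)}}{2} + \frac{2 \sqrt{6} \operatorname{atan}{\left(\frac{\sqrt{6} y}{2} \right)}}{3}.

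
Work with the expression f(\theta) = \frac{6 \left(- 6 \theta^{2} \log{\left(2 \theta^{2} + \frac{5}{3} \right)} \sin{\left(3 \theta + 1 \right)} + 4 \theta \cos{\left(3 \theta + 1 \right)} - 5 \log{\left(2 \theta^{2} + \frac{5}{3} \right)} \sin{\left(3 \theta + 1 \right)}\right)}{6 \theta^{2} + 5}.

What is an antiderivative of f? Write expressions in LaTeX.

Recognize the product-rule pattern: f = u'v + uv' with u = 2 \cos{\left(3 \theta + 1 \right)}, v = \log{\left(2 \theta^{2} + \frac{5}{3} \right)}, so integration by parts undoes it.
Check: d/d\theta[2 \log{\left(2 \theta^{2} + \frac{5}{3} \right)} \cos{\left(3 \theta + 1 \right)}] = \frac{- 36 \theta^{2} \log{\left(2 \theta^{2} + \frac{5}{3} \right)} \sin{\left(3 \theta + 1 \right)} + 24 \theta \cos{\left(3 \theta + 1 \right)} - 30 \log{\left(2 \theta^{2} + \frac{5}{3} \right)} \sin{\left(3 \theta + 1 \right)}}{6 \theta^{2} + 5}, which equals f(\theta).

An antiderivative is F(\theta) = 2 \log{\left(2 \theta^{2} + \frac{5}{3} \right)} \cos{\left(3 \theta + 1 \right)}.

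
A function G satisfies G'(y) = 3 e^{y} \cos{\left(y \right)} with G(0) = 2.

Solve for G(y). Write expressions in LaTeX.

G(y) = \frac{3 e^{y} \sin{\left(y \right)} + 3 e^{y} \cos{\left(y \right)} + 1}{2}

Differentiate the proposed G(y) back; it has to land on the given G'(y).
A general antiderivative is \frac{3 e^{y} \sin{\left(y \right)}}{2} + \frac{3 e^{y} \cos{\left(y \right)}}{2} + C.
The condition gives C = 2 - (\frac{3}{2}) = \frac{1}{2}.
So G(y) = \frac{3 e^{y} \sin{\left(y \right)} + 3 e^{y} \cos{\left(y \right)} + 1}{2}.
Check: d/dy[\frac{3 e^{y} \sin{\left(y \right)} + 3 e^{y} \cos{\left(y \right)} + 1}{2}] = 3 e^{y} \cos{\left(y \right)} = G'(y).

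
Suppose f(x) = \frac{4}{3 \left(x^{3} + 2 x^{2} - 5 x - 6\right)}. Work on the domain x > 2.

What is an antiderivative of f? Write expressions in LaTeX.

An antiderivative is F(x) = \frac{4 \log{\left(x - 2 \right)}}{45} - \frac{2 \log{\left(x + 1 \right)}}{9} + \frac{2 \log{\left(x + 3 \right)}}{15}.

The denominator factors as 3 \left(x - 2\right) \left(x + 1\right) \left(x + 3\right); partial fractions split f into directly integrable pieces: \frac{2}{15 \left(x + 3\right)} - \frac{2}{9 \left(x + 1\right)} + \frac{4}{45 \left(x - 2\right)}.
Check: d/dx[\frac{4 \log{\left(x - 2 \right)}}{45} - \frac{2 \log{\left(x + 1 \right)}}{9} + \frac{2 \log{\left(x + 3 \right)}}{15}] = \frac{4}{3 x^{3} + 6 x^{2} - 15 x - 18}, which equals f(x).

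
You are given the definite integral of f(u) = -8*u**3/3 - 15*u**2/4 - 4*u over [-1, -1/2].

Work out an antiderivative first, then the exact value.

The integrand splits into summands that can be handled one at a time.
F(u) = -2*u**4/3 - 5*u**3/4 - 2*u**2 is an antiderivative of f.
Check: d/du[-2*u**4/3 - 5*u**3/4 - 2*u**2] = -8*u**3/3 - 15*u**2/4 - 4*u = f(u).
F(-1/2) = -37/96; F(-1) = -17/12.
Integral = F(-1/2) - F(-1) = 33/32.

Antiderivative: F(u) = -2*u**4/3 - 5*u**3/4 - 2*u**2; value = 33/32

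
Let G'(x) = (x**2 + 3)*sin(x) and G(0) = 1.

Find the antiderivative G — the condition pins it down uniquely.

G(x) = -x**2*cos(x) + 2*x*sin(x) - cos(x) + 2

A candidate passes only if d/dx[G] lands on the given G'(x) exactly.
A general antiderivative is -x**2*cos(x) + 2*x*sin(x) - cos(x) + C.
The condition gives C = 1 - (-1) = 2.
So G(x) = -x**2*cos(x) + 2*x*sin(x) - cos(x) + 2.
Check: d/dx[-x**2*cos(x) + 2*x*sin(x) - cos(x) + 2] = x**2*sin(x) + 3*sin(x), which equals G'(x).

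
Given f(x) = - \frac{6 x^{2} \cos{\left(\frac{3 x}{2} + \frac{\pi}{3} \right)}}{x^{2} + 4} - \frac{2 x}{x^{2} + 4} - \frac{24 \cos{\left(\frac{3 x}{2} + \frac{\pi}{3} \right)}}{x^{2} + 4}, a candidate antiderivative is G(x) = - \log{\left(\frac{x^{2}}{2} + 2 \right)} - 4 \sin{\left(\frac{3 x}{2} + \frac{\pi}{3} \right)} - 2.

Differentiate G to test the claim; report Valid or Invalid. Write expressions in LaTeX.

d/dx[G] = \frac{- 6 x^{2} \cos{\left(\frac{3 x}{2} + \frac{\pi}{3} \right)} - 2 x - 24 \cos{\left(\frac{3 x}{2} + \frac{\pi}{3} \right)}}{x^{2} + 4}
This equals f(x) exactly, so the claim holds.

Valid - differentiating G returns exactly f.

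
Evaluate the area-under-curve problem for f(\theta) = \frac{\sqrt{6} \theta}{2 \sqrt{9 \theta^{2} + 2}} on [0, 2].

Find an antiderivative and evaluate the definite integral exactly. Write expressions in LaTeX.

The substitution u = \frac{3 \theta^{2}}{2} + \frac{1}{3} works: f is exactly (dF/du)*(du/d\theta) for that inner function.
F(\theta) = \frac{\sqrt{6} \sqrt{9 \theta^{2} + 2}}{18} is an antiderivative of f.
Check: d/d\theta[\frac{\sqrt{6} \sqrt{9 \theta^{2} + 2}}{18}] = \frac{\sqrt{6} \theta}{2 \sqrt{9 \theta^{2} + 2}} = f(\theta).
F(2) = \frac{\sqrt{57}}{9}; F(0) = \frac{\sqrt{3}}{9}.
Integral = F(2) - F(0) = - \frac{\sqrt{3}}{9} + \frac{\sqrt{57}}{9}.

Antiderivative: F(\theta) = \frac{\sqrt{6} \sqrt{9 \theta^{2} + 2}}{18}; value = - \frac{\sqrt{3}}{9} + \frac{\sqrt{57}}{9}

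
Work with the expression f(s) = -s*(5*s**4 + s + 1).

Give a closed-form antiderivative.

An antiderivative is F(s) = -s**2*(5*s**4 + 2*s + 3)/6.

For F(s) to be correct the identity F'(s) - f(s) = 0 must hold.
Check: d/ds[-s**2*(5*s**4 + 2*s + 3)/6] = -5*s**5 - s**2 - s, which equals f(s).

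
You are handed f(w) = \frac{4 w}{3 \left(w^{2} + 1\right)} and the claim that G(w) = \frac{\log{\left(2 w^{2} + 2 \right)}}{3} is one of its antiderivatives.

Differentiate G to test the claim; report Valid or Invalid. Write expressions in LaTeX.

d/dw[G] = \frac{2 w}{3 w^{2} + 3}
d/dw[G] - f(w) = - \frac{2 w}{3 w^{2} + 3} != 0.

Invalid: d/dw[G] - f = - \frac{2 w}{3 w^{2} + 3}, which is not 0.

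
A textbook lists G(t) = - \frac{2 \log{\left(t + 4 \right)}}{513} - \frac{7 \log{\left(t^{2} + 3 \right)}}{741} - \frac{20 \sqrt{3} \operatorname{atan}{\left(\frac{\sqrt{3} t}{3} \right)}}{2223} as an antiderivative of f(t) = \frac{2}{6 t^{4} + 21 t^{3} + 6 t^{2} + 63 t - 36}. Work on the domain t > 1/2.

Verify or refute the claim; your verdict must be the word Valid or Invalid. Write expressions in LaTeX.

Invalid: d/dt[G] - f = - \frac{16}{702 t - 351}, which is not 0.

d/dt[G] = \frac{- 8 t^{2} - 36 t - 42}{351 t^{3} + 1404 t^{2} + 1053 t + 4212}
d/dt[G] - f(t) = - \frac{16}{702 t - 351} != 0.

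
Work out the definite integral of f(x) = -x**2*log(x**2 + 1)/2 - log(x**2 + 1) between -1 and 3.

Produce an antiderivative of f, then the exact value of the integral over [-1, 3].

Integrate term by term and add the pieces.
F(x) = -x**3*log(x**2 + 1)/6 + x**3/9 - x*log(x**2 + 1) + 5*x/3 - 5*atan(x)/3 is an antiderivative of f.
Check: d/dx[-x**3*log(x**2 + 1)/6 + x**3/9 - x*log(x**2 + 1) + 5*x/3 - 5*atan(x)/3] = -x**2*log(x**2 + 1)/2 - log(x**2 + 1) = f(x).
F(3) = -15*log(10)/2 - 5*atan(3)/3 + 8; F(-1) = -16/9 + 7*log(2)/6 + 5*pi/12.
Integral = F(3) - F(-1) = -15*log(10)/2 - 5*atan(3)/3 - 5*pi/12 - 7*log(2)/6 + 88/9.

Antiderivative: F(x) = -x**3*log(x**2 + 1)/6 + x**3/9 - x*log(x**2 + 1) + 5*x/3 - 5*atan(x)/3; value = -15*log(10)/2 - 5*atan(3)/3 - 5*pi/12 - 7*log(2)/6 + 88/9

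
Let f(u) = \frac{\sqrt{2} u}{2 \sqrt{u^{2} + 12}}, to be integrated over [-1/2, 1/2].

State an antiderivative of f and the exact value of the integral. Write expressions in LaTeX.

Antiderivative: F(u) = \frac{\sqrt{2} \sqrt{u^{2} + 12}}{2}; value = 0

The substitution w = \frac{u^{2}}{2} + 6 works: f is exactly (dF/dw)*(dw/du) for that inner function.
F(u) = \frac{\sqrt{2} \sqrt{u^{2} + 12}}{2} is an antiderivative of f.
Check: d/du[\frac{\sqrt{2} \sqrt{u^{2} + 12}}{2}] = \frac{\sqrt{2} u}{2 \sqrt{u^{2} + 12}} = f(u).
F(1/2) = \frac{7 \sqrt{2}}{4}; F(-1/2) = \frac{7 \sqrt{2}}{4}.
Integral = F(1/2) - F(-1/2) = 0.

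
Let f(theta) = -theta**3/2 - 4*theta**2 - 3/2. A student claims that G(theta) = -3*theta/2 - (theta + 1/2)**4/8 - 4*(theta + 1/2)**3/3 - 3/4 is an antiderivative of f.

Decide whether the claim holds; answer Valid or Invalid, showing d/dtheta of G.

d/dtheta[G] = -theta**3/2 - 19*theta**2/4 - 35*theta/8 - 41/16
d/dtheta[G] - f(theta) = -3*theta**2/4 - 35*theta/8 - 17/16 != 0.

Invalid: d/dtheta[G] - f = -3*theta**2/4 - 35*theta/8 - 17/16, which is not 0.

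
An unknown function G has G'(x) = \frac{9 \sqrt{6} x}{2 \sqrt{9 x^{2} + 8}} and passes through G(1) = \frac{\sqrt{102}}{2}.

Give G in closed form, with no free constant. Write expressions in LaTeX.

G(x) = \frac{\sqrt{6} \sqrt{9 x^{2} + 8}}{2}

The substitution u = \frac{3 x^{2}}{2} + \frac{4}{3} works: G'(x) is exactly (dG/du)*(du/dx) for that inner function.
A general antiderivative is 3 \sqrt{\frac{3 x^{2}}{2} + \frac{4}{3}} + C.
The condition gives C = \frac{\sqrt{102}}{2} - (\frac{\sqrt{102}}{2}) = 0.
So G(x) = \frac{\sqrt{6} \sqrt{9 x^{2} + 8}}{2}.
Check: d/dx[\frac{\sqrt{6} \sqrt{9 x^{2} + 8}}{2}] = \frac{9 \sqrt{6} x}{2 \sqrt{9 x^{2} + 8}} = G'(x).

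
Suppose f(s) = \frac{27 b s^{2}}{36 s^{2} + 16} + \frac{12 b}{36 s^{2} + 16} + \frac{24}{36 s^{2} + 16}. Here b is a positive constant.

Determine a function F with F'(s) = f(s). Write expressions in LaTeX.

An antiderivative is F(s) = \frac{3 b s + 4 \operatorname{atan}{\left(\frac{3 s}{2} \right)}}{4}.

Integrate term by term and add the pieces.
Check: d/ds[\frac{3 b s + 4 \operatorname{atan}{\left(\frac{3 s}{2} \right)}}{4}] = \frac{27 b s^{2} + 12 b + 24}{36 s^{2} + 16}, which equals f(s).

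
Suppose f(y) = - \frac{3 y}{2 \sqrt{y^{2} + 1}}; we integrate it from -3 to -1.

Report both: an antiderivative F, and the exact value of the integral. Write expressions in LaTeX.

Antiderivative: F(y) = - \frac{3 \sqrt{y^{2} + 1}}{2}; value = - \frac{3 \sqrt{2}}{2} + \frac{3 \sqrt{10}}{2}

The substitution u = y^{2} + 1 works: f is exactly (dF/du)*(du/dy) for that inner function.
F(y) = - \frac{3 \sqrt{y^{2} + 1}}{2} is an antiderivative of f.
Check: d/dy[- \frac{3 \sqrt{y^{2} + 1}}{2}] = - \frac{3 y}{2 \sqrt{y^{2} + 1}} = f(y).
F(-1) = - \frac{3 \sqrt{2}}{2}; F(-3) = - \frac{3 \sqrt{10}}{2}.
Integral = F(-1) - F(-3) = - \frac{3 \sqrt{2}}{2} + \frac{3 \sqrt{10}}{2}.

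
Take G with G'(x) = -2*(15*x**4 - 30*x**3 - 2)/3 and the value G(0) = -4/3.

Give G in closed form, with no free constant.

G(x) = -2*x**5 + 5*x**4 + 4*x/3 - 4/3

A first test for any G(x): its x-derivative must equal the given G'(x).
A general antiderivative is -2*x**5 + 5*x**4 + 4*x/3 - 1/3 + C.
The condition gives C = -4/3 - (-1/3) = -1.
So G(x) = -2*x**5 + 5*x**4 + 4*x/3 - 4/3.
Check: d/dx[-2*x**5 + 5*x**4 + 4*x/3 - 4/3] = -10*x**4 + 20*x**3 + 4/3, which equals G'(x).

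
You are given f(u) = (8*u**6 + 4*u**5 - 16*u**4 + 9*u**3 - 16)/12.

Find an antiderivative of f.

Check any antiderivative F(u) by computing F'(u) and comparing it with f(u).
Check: d/du[2*u**7/21 + u**6/18 - 4*u**5/15 + 3*u**4/16 - 4*u/3] = 2*u**6/3 + u**5/3 - 4*u**4/3 + 3*u**3/4 - 4/3, which equals f(u).

An antiderivative is F(u) = 2*u**7/21 + u**6/18 - 4*u**5/15 + 3*u**4/16 - 4*u/3.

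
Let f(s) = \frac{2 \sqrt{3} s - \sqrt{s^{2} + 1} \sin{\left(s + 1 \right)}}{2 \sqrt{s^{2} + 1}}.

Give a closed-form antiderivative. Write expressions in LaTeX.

An antiderivative is F(s) = \sqrt{3 s^{2} + 3} + \frac{\cos{\left(s + 1 \right)}}{2}.

Any candidate F(s) must reproduce f(s) exactly when differentiated.
Check: d/ds[\sqrt{3 s^{2} + 3} + \frac{\cos{\left(s + 1 \right)}}{2}] = \frac{2 \sqrt{3} s - \sqrt{s^{2} + 1} \sin{\left(s + 1 \right)}}{2 \sqrt{s^{2} + 1}} = f(s).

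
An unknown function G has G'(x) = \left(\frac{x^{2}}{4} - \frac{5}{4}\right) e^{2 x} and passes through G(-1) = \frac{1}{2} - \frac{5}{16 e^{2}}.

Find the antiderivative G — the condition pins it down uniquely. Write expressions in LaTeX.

G'(x) has the shape u'v + uv' for u = \frac{x^{2}}{8} - \frac{x}{8} - \frac{9}{16} and v = e^{2 x} — it is the derivative of the product u*v.
A general antiderivative is \frac{\left(2 x^{2} - 2 x - 9\right) e^{2 x}}{16} + C.
The condition gives C = \frac{1}{2} - \frac{5}{16 e^{2}} - (- \frac{5}{16 e^{2}}) = \frac{1}{2}.
So G(x) = \frac{x^{2} e^{2 x}}{8} - \frac{x e^{2 x}}{8} - \frac{9 e^{2 x}}{16} + \frac{1}{2}.
Check: d/dx[\frac{x^{2} e^{2 x}}{8} - \frac{x e^{2 x}}{8} - \frac{9 e^{2 x}}{16} + \frac{1}{2}] = \frac{x^{2} e^{2 x}}{4} - \frac{5 e^{2 x}}{4}, which equals G'(x).

G(x) = \frac{x^{2} e^{2 x}}{8} - \frac{x e^{2 x}}{8} - \frac{9 e^{2 x}}{16} + \frac{1}{2}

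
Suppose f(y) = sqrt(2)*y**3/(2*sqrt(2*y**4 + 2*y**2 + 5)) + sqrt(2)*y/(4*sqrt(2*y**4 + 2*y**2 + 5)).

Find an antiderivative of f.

f matches the chain-rule pattern g'(h)*h' with inner function h(y) = y**4 + y**2 + 5/2; substituting u = h(y) collapses the integral.
Check: d/dy[sqrt(2)*sqrt(2*y**4 + 2*y**2 + 5)/8] = (2*sqrt(2)*y**3 + sqrt(2)*y)/(4*sqrt(2*y**4 + 2*y**2 + 5)), which equals f(y).

An antiderivative is F(y) = sqrt(2)*sqrt(2*y**4 + 2*y**2 + 5)/8.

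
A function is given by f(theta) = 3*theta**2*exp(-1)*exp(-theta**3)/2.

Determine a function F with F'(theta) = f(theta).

The substitution u = -theta**3 - 1 works: f is exactly (dF/du)*(du/dtheta) for that inner function.
Check: d/dtheta[-exp(-1)*exp(-theta**3)/2] = 3*theta**2*exp(-1)*exp(-theta**3)/2 = f(theta).

An antiderivative is F(theta) = -exp(-1)*exp(-theta**3)/2.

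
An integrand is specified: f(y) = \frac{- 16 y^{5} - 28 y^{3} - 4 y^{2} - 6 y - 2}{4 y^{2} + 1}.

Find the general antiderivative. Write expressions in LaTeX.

Whatever form F(y) takes, F'(y) = f(y) is non-negotiable.
Check: d/dy[- y^{4} - 3 y^{2} - y - \frac{\operatorname{atan}{\left(2 y \right)}}{2}] = \frac{- 16 y^{5} - 28 y^{3} - 4 y^{2} - 6 y - 2}{4 y^{2} + 1} = f(y).

F(y) = - y^{4} - 3 y^{2} - y - \frac{\operatorname{atan}{\left(2 y \right)}}{2} + C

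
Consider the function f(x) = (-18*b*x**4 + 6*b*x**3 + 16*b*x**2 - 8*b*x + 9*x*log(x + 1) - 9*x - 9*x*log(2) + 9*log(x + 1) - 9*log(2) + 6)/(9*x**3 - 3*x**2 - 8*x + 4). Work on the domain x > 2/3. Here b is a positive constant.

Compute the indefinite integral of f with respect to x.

A first test for any F(x): its x-derivative must equal f(x) identically.
Check: d/dx[-b*x**2 - 3*log(x/2 + 1/2)/(3*x - 2)] = (-18*b*x**4 + 6*b*x**3 + 16*b*x**2 - 8*b*x + 9*x*log(x + 1) - 9*x - 9*x*log(2) + 9*log(x + 1) - 9*log(2) + 6)/(9*x**3 - 3*x**2 - 8*x + 4) = f(x).

F(x) = -b*x**2 - 3*log(x/2 + 1/2)/(3*x - 2) + C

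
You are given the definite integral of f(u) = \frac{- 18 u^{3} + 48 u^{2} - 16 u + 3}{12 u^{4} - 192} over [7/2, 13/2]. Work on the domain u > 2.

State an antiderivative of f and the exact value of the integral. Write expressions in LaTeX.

The denominator factors as 12 \left(u - 2\right) \left(u + 2\right) \left(u^{2} + 4\right); partial fractions split f into directly integrable pieces: - \frac{7 \left(8 u - 27\right)}{96 \left(u^{2} + 4\right)} - \frac{371}{384 \left(u + 2\right)} + \frac{19}{384 \left(u - 2\right)}.
F(u) = \frac{19 \log{\left(u - 2 \right)} - 371 \log{\left(u + 2 \right)} - 112 \log{\left(u^{2} + 4 \right)} + 378 \operatorname{atan}{\left(\frac{u}{2} \right)}}{384} is an antiderivative of f.
Check: d/du[\frac{19 \log{\left(u - 2 \right)} - 371 \log{\left(u + 2 \right)} - 112 \log{\left(u^{2} + 4 \right)} + 378 \operatorname{atan}{\left(\frac{u}{2} \right)}}{384}] = \frac{- 18 u^{3} + 48 u^{2} - 16 u + 3}{12 u^{4} - 192} = f(u).
F(13/2) = - \frac{371 \log{\left(\frac{17}{2} \right)}}{384} - \frac{7 \log{\left(\frac{185}{4} \right)}}{24} + \frac{19 \log{\left(\frac{9}{2} \right)}}{384} + \frac{63 \operatorname{atan}{\left(\frac{13}{4} \right)}}{64}; F(7/2) = - \frac{371 \log{\left(\frac{11}{2} \right)}}{384} - \frac{7 \log{\left(\frac{65}{4} \right)}}{24} + \frac{19 \log{\left(\frac{3}{2} \right)}}{384} + \frac{63 \operatorname{atan}{\left(\frac{7}{4} \right)}}{64}.
Integral = F(13/2) - F(7/2) = - \frac{371 \log{\left(\frac{17}{2} \right)}}{384} - \frac{7 \log{\left(\frac{185}{4} \right)}}{24} - \frac{63 \operatorname{atan}{\left(\frac{7}{4} \right)}}{64} - \frac{19 \log{\left(\frac{3}{2} \right)}}{384} + \frac{19 \log{\left(\frac{9}{2} \right)}}{384} + \frac{7 \log{\left(\frac{65}{4} \right)}}{24} + \frac{63 \operatorname{atan}{\left(\frac{13}{4} \right)}}{64} + \frac{371 \log{\left(\frac{11}{2} \right)}}{384}.

Antiderivative: F(u) = \frac{19 \log{\left(u - 2 \right)} - 371 \log{\left(u + 2 \right)} - 112 \log{\left(u^{2} + 4 \right)} + 378 \operatorname{atan}{\left(\frac{u}{2} \right)}}{384}; value = - \frac{371 \log{\left(\frac{17}{2} \right)}}{384} - \frac{7 \log{\left(\frac{185}{4} \right)}}{24} - \frac{63 \operatorname{atan}{\left(\frac{7}{4} \right)}}{64} - \frac{19 \log{\left(\frac{3}{2} \right)}}{384} + \frac{19 \log{\left(\frac{9}{2} \right)}}{384} + \frac{7 \log{\left(\frac{65}{4} \right)}}{24} + \frac{63 \operatorname{atan}{\left(\frac{13}{4} \right)}}{64} + \frac{371 \log{\left(\frac{11}{2} \right)}}{384}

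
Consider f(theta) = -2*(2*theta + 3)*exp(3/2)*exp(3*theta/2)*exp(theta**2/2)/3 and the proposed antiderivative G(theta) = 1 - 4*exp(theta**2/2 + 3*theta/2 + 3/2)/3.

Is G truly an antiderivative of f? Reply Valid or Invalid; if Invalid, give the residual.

d/dtheta[G] = -4*theta*exp(3/2)*exp(3*theta/2)*exp(theta**2/2)/3 - 2*exp(3/2)*exp(3*theta/2)*exp(theta**2/2)
This equals f(theta) exactly, so the claim holds.

Valid. The derivative of G reproduces f.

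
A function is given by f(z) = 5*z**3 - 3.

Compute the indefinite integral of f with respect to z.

An antiderivative F(z) passes only if d/dz[F] lands on f(z) exactly.
Check: d/dz[z*(5*z**3 - 12)/4] = 5*z**3 - 3 = f(z).

F(z) = z*(5*z**3 - 12)/4 + C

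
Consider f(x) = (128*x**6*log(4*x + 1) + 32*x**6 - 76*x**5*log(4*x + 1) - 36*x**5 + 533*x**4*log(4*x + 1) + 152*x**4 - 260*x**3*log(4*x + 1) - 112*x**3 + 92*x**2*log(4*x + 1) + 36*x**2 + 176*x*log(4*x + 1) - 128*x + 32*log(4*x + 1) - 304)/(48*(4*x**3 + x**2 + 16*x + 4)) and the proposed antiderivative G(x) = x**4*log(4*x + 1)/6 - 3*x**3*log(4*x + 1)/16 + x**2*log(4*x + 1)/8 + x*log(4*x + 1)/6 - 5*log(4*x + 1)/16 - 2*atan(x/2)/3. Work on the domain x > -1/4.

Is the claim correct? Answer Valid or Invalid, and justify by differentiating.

d/dx[G] = (128*x**6*log(4*x + 1) + 32*x**6 - 76*x**5*log(4*x + 1) - 36*x**5 + 533*x**4*log(4*x + 1) + 152*x**4 - 260*x**3*log(4*x + 1) - 112*x**3 + 92*x**2*log(4*x + 1) + 36*x**2 + 176*x*log(4*x + 1) - 128*x + 32*log(4*x + 1) - 304)/(192*x**3 + 48*x**2 + 768*x + 192)
This equals f(x) exactly, so the claim holds.

Valid - differentiating G returns exactly f.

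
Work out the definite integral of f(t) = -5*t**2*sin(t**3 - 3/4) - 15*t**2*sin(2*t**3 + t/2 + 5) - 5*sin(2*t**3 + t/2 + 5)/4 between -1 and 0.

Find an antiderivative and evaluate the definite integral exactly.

Antiderivative: F(t) = 5*(2*cos(t**3 - 3/4) + 3*cos(2*t**3 + t/2 + 5))/6; value = -5*cos(7/4)/3 + 5*cos(5)/2 + 5*cos(3/4)/3 - 5*cos(5/2)/2

The integrand splits into summands that can be handled one at a time.
F(t) = 5*(2*cos(t**3 - 3/4) + 3*cos(2*t**3 + t/2 + 5))/6 is an antiderivative of f.
Check: d/dt[5*(2*cos(t**3 - 3/4) + 3*cos(2*t**3 + t/2 + 5))/6] = -5*t**2*sin(t**3 - 3/4) - 15*t**2*sin(2*t**3 + t/2 + 5) - 5*sin(2*t**3 + t/2 + 5)/4 = f(t).
F(0) = 5*cos(5)/2 + 5*cos(3/4)/3; F(-1) = 5*cos(5/2)/2 + 5*cos(7/4)/3.
Integral = F(0) - F(-1) = -5*cos(7/4)/3 + 5*cos(5)/2 + 5*cos(3/4)/3 - 5*cos(5/2)/2.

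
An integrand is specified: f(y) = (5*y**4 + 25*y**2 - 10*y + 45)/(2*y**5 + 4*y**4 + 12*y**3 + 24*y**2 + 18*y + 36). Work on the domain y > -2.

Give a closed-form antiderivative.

An antiderivative is F(y) = 5*(2*y**2*log(y + 2) + 6*log(y + 2) + 1)/(4*(y**2 + 3)).

Recover f(y) by differentiating a candidate F(y); any mismatch rules it out.
Check: d/dy[5*(2*y**2*log(y + 2) + 6*log(y + 2) + 1)/(4*(y**2 + 3))] = (5*y**4 + 25*y**2 - 10*y + 45)/(2*y**5 + 4*y**4 + 12*y**3 + 24*y**2 + 18*y + 36) = f(y).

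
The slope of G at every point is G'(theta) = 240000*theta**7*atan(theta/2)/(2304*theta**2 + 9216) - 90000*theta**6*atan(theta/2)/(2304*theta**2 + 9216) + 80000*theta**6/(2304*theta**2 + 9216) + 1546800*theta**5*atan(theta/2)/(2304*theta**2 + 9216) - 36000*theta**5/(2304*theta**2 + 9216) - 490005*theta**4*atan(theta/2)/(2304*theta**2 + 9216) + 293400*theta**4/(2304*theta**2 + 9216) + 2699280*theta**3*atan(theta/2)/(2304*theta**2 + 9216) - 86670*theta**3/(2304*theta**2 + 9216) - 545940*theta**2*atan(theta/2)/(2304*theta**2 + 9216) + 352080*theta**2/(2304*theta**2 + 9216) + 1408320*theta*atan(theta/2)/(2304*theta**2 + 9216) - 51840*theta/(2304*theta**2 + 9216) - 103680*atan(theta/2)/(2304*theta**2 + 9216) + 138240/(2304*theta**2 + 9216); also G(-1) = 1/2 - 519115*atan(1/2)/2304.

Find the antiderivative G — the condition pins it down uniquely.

Recognize the product-rule pattern: G'(theta) = u'v + uv' with u = 15*(5*theta**2/3 - theta/4 + 2)**3/4, v = atan(theta/2), so integration by parts undoes it.
A general antiderivative is 15*(5*theta**2/3 - theta/4 + 2)**3*atan(theta/2)/4 + C.
The condition gives C = 1/2 - 519115*atan(1/2)/2304 - (-519115*atan(1/2)/2304) = 1/2.
So G(theta) = (5*(20*theta**2 - 3*theta + 24)**3*atan(theta/2) + 1152)/2304.
Check: d/dtheta[(5*(20*theta**2 - 3*theta + 24)**3*atan(theta/2) + 1152)/2304] = (240000*theta**7*atan(theta/2) - 90000*theta**6*atan(theta/2) + 80000*theta**6 + 1546800*theta**5*atan(theta/2) - 36000*theta**5 - 490005*theta**4*atan(theta/2) + 293400*theta**4 + 2699280*theta**3*atan(theta/2) - 86670*theta**3 - 545940*theta**2*atan(theta/2) + 352080*theta**2 + 1408320*theta*atan(theta/2) - 51840*theta - 103680*atan(theta/2) + 138240)/(2304*theta**2 + 9216), which equals G'(theta).

G(theta) = (5*(20*theta**2 - 3*theta + 24)**3*atan(theta/2) + 1152)/2304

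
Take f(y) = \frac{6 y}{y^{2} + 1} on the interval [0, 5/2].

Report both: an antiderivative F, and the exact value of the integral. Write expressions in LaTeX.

Antiderivative: F(y) = 3 \log{\left(4 y^{2} + 4 \right)}; value = - 3 \log{\left(4 \right)} + 3 \log{\left(29 \right)}

f matches the chain-rule pattern g'(h)*h' with inner function h(y) = 4 y^{2} + 4; substituting u = h(y) collapses the integral.
F(y) = 3 \log{\left(4 y^{2} + 4 \right)} is an antiderivative of f.
Check: d/dy[3 \log{\left(4 y^{2} + 4 \right)}] = \frac{6 y}{y^{2} + 1} = f(y).
F(5/2) = 3 \log{\left(29 \right)}; F(0) = 3 \log{\left(4 \right)}.
Integral = F(5/2) - F(0) = - 3 \log{\left(4 \right)} + 3 \log{\left(29 \right)}.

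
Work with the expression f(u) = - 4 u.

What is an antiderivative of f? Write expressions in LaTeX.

An antiderivative F(u) passes only if d/du[F] lands on f(u) exactly.
Check: d/du[- 2 u^{2}] = - 4 u = f(u).

An antiderivative is F(u) = - 2 u^{2}.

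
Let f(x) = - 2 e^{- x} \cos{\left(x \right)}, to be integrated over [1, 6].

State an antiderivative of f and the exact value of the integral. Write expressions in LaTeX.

Since d/dx undoes antidifferentiation here, F'(x) = f(x) is required of F(x).
F(x) = - e^{- x} \sin{\left(x \right)} + e^{- x} \cos{\left(x \right)} is an antiderivative of f.
Check: d/dx[- e^{- x} \sin{\left(x \right)} + e^{- x} \cos{\left(x \right)}] = - 2 e^{- x} \cos{\left(x \right)} = f(x).
F(6) = - \frac{\sin{\left(6 \right)}}{e^{6}} + \frac{\cos{\left(6 \right)}}{e^{6}}; F(1) = - \frac{\sin{\left(1 \right)}}{e} + \frac{\cos{\left(1 \right)}}{e}.
Integral = F(6) - F(1) = - \frac{\cos{\left(1 \right)}}{e} - \frac{\sin{\left(6 \right)}}{e^{6}} + \frac{\cos{\left(6 \right)}}{e^{6}} + \frac{\sin{\left(1 \right)}}{e}.

Antiderivative: F(x) = - e^{- x} \sin{\left(x \right)} + e^{- x} \cos{\left(x \right)}; value = - \frac{\cos{\left(1 \right)}}{e} - \frac{\sin{\left(6 \right)}}{e^{6}} + \frac{\cos{\left(6 \right)}}{e^{6}} + \frac{\sin{\left(1 \right)}}{e}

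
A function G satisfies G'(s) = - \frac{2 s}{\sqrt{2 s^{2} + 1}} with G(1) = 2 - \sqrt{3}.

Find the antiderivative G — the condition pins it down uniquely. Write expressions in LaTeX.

G(s) = 2 - \sqrt{2 s^{2} + 1}

G'(s) matches the chain-rule pattern g'(h)*h' with inner function h(s) = 2 s^{2} + 1; substituting u = h(s) collapses the integral.
A general antiderivative is - \sqrt{2 s^{2} + 1} + C.
The condition gives C = 2 - \sqrt{3} - (- \sqrt{3}) = 2.
So G(s) = 2 - \sqrt{2 s^{2} + 1}.
Check: d/ds[2 - \sqrt{2 s^{2} + 1}] = - \frac{2 s}{\sqrt{2 s^{2} + 1}} = G'(s).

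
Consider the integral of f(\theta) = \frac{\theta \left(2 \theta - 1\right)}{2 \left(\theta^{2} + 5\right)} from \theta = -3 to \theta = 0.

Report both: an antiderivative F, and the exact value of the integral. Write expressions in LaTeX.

Any candidate F(\theta) must reproduce f(\theta) exactly when differentiated.
F(\theta) = - \frac{- 4 \theta + \log{\left(\theta^{2} + 5 \right)} + 4 \sqrt{5} \operatorname{atan}{\left(\frac{\sqrt{5} \theta}{5} \right)}}{4} is an antiderivative of f.
Check: d/d\theta[- \frac{- 4 \theta + \log{\left(\theta^{2} + 5 \right)} + 4 \sqrt{5} \operatorname{atan}{\left(\frac{\sqrt{5} \theta}{5} \right)}}{4}] = \frac{2 \theta^{2} - \theta}{2 \theta^{2} + 10}, which equals f(\theta).
F(0) = - \frac{\log{\left(5 \right)}}{4}; F(-3) = -3 - \frac{\log{\left(14 \right)}}{4} + \sqrt{5} \operatorname{atan}{\left(\frac{3 \sqrt{5}}{5} \right)}.
Integral = F(0) - F(-3) = - \sqrt{5} \operatorname{atan}{\left(\frac{3 \sqrt{5}}{5} \right)} - \frac{\log{\left(5 \right)}}{4} + \frac{\log{\left(14 \right)}}{4} + 3.

Antiderivative: F(\theta) = - \frac{- 4 \theta + \log{\left(\theta^{2} + 5 \right)} + 4 \sqrt{5} \operatorname{atan}{\left(\frac{\sqrt{5} \theta}{5} \right)}}{4}; value = - \sqrt{5} \operatorname{atan}{\left(\frac{3 \sqrt{5}}{5} \right)} - \frac{\log{\left(5 \right)}}{4} + \frac{\log{\left(14 \right)}}{4} + 3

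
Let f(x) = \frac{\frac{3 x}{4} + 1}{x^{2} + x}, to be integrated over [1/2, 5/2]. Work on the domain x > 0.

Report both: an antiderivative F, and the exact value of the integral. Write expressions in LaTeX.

Antiderivative: F(x) = \log{\left(x \right)} - \frac{\log{\left(x + 1 \right)}}{4}; value = - \frac{\log{\left(\frac{7}{2} \right)}}{4} + \frac{\log{\left(\frac{3}{2} \right)}}{4} + \log{\left(2 \right)} + \log{\left(\frac{5}{2} \right)}

The denominator factors as 4 x \left(x + 1\right); partial fractions split f into directly integrable pieces: - \frac{1}{4 \left(x + 1\right)} + \frac{1}{x}.
F(x) = \log{\left(x \right)} - \frac{\log{\left(x + 1 \right)}}{4} is an antiderivative of f.
Check: d/dx[\log{\left(x \right)} - \frac{\log{\left(x + 1 \right)}}{4}] = \frac{3 x + 4}{4 x^{2} + 4 x}, which equals f(x).
F(5/2) = - \frac{\log{\left(\frac{7}{2} \right)}}{4} + \log{\left(\frac{5}{2} \right)}; F(1/2) = - \log{\left(2 \right)} - \frac{\log{\left(\frac{3}{2} \right)}}{4}.
Integral = F(5/2) - F(1/2) = - \frac{\log{\left(\frac{7}{2} \right)}}{4} + \frac{\log{\left(\frac{3}{2} \right)}}{4} + \log{\left(2 \right)} + \log{\left(\frac{5}{2} \right)}.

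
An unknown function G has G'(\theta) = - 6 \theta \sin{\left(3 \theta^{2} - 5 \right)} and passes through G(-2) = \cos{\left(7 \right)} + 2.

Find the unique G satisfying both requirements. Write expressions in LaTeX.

The substitution u = 3 \theta^{2} - 5 works: G'(\theta) is exactly (dG/du)*(du/d\theta) for that inner function.
A general antiderivative is \cos{\left(3 \theta^{2} - 5 \right)} + C.
The condition gives C = \cos{\left(7 \right)} + 2 - (\cos{\left(7 \right)}) = 2.
So G(\theta) = \cos{\left(3 \theta^{2} - 5 \right)} + 2.
Check: d/d\theta[\cos{\left(3 \theta^{2} - 5 \right)} + 2] = - 6 \theta \sin{\left(3 \theta^{2} - 5 \right)} = G'(\theta).

G(\theta) = \cos{\left(3 \theta^{2} - 5 \right)} + 2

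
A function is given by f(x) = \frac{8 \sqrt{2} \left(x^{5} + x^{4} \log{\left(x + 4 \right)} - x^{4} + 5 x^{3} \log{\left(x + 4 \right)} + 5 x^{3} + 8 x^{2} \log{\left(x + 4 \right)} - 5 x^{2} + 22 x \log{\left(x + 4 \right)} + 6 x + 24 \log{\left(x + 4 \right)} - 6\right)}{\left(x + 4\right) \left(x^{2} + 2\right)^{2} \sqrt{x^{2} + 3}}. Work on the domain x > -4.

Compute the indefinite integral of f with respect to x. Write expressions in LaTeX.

F(x) = \frac{8 x \sqrt{2 x^{2} + 6} \log{\left(x + 4 \right)}}{x^{2} + 2} - \frac{8 \sqrt{2 x^{2} + 6} \log{\left(x + 4 \right)}}{x^{2} + 2} + C

Check any antiderivative F(x) by computing F'(x) and comparing it with f(x).
Check: d/dx[\frac{8 x \sqrt{2 x^{2} + 6} \log{\left(x + 4 \right)}}{x^{2} + 2} - \frac{8 \sqrt{2 x^{2} + 6} \log{\left(x + 4 \right)}}{x^{2} + 2}] = \frac{8 \sqrt{2} x^{5} + 8 \sqrt{2} x^{4} \log{\left(x + 4 \right)} - 8 \sqrt{2} x^{4} + 40 \sqrt{2} x^{3} \log{\left(x + 4 \right)} + 40 \sqrt{2} x^{3} + 64 \sqrt{2} x^{2} \log{\left(x + 4 \right)} - 40 \sqrt{2} x^{2} + 176 \sqrt{2} x \log{\left(x + 4 \right)} + 48 \sqrt{2} x + 192 \sqrt{2} \log{\left(x + 4 \right)} - 48 \sqrt{2}}{x^{5} \sqrt{x^{2} + 3} + 4 x^{4} \sqrt{x^{2} + 3} + 4 x^{3} \sqrt{x^{2} + 3} + 16 x^{2} \sqrt{x^{2} + 3} + 4 x \sqrt{x^{2} + 3} + 16 \sqrt{x^{2} + 3}}, which equals f(x).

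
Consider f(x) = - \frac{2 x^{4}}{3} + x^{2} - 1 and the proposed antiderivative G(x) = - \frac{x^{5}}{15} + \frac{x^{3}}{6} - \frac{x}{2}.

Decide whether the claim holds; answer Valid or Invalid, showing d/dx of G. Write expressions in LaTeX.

d/dx[G] = - \frac{x^{4}}{3} + \frac{x^{2}}{2} - \frac{1}{2}
d/dx[G] - f(x) = \frac{x^{4}}{3} - \frac{x^{2}}{2} + \frac{1}{2} != 0.

Invalid: d/dx[G] - f = \frac{x^{4}}{3} - \frac{x^{2}}{2} + \frac{1}{2}, which is not 0.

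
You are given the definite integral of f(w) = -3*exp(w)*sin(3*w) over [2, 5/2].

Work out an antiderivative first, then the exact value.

An antiderivative F(w) passes only if d/dw[F] lands on f(w) exactly.
F(w) = -3*exp(w)*sin(3*w)/10 + 9*exp(w)*cos(3*w)/10 is an antiderivative of f.
Check: d/dw[-3*exp(w)*sin(3*w)/10 + 9*exp(w)*cos(3*w)/10] = -3*exp(w)*sin(3*w) = f(w).
F(5/2) = -3*exp(5/2)*sin(15/2)/10 + 9*exp(5/2)*cos(15/2)/10; F(2) = -3*exp(2)*sin(6)/10 + 9*exp(2)*cos(6)/10.
Integral = F(5/2) - F(2) = -9*exp(2)*cos(6)/10 - 3*exp(5/2)*sin(15/2)/10 + 3*exp(2)*sin(6)/10 + 9*exp(5/2)*cos(15/2)/10.

Antiderivative: F(w) = -3*exp(w)*sin(3*w)/10 + 9*exp(w)*cos(3*w)/10; value = -9*exp(2)*cos(6)/10 - 3*exp(5/2)*sin(15/2)/10 + 3*exp(2)*sin(6)/10 + 9*exp(5/2)*cos(15/2)/10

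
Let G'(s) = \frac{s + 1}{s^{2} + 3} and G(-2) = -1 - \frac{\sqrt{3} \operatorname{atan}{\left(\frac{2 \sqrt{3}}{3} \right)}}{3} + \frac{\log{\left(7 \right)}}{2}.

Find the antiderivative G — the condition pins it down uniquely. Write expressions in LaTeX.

Since d/ds undoes antidifferentiation here, G(s) must give back the stated G'(s).
A general antiderivative is \frac{\log{\left(s^{2} + 3 \right)}}{2} + \frac{\sqrt{3} \operatorname{atan}{\left(\frac{\sqrt{3} s}{3} \right)}}{3} + C.
The condition gives C = -1 - \frac{\sqrt{3} \operatorname{atan}{\left(\frac{2 \sqrt{3}}{3} \right)}}{3} + \frac{\log{\left(7 \right)}}{2} - (- \frac{\sqrt{3} \operatorname{atan}{\left(\frac{2 \sqrt{3}}{3} \right)}}{3} + \frac{\log{\left(7 \right)}}{2}) = -1.
So G(s) = \frac{\log{\left(s^{2} + 3 \right)}}{2} + \frac{\sqrt{3} \operatorname{atan}{\left(\frac{\sqrt{3} s}{3} \right)}}{3} - 1.
Check: d/ds[\frac{\log{\left(s^{2} + 3 \right)}}{2} + \frac{\sqrt{3} \operatorname{atan}{\left(\frac{\sqrt{3} s}{3} \right)}}{3} - 1] = \frac{s + 1}{s^{2} + 3} = G'(s).

G(s) = \frac{\log{\left(s^{2} + 3 \right)}}{2} + \frac{\sqrt{3} \operatorname{atan}{\left(\frac{\sqrt{3} s}{3} \right)}}{3} - 1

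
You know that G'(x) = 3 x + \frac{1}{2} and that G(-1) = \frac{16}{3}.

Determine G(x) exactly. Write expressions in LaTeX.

G(x) = \frac{3 x^{2}}{2} + \frac{x}{2} + \frac{13}{3}

Differentiate the proposed G(x) back; it has to land on the given G'(x).
A general antiderivative is \frac{3 x^{2}}{2} + \frac{x}{2} + \frac{7}{3} + C.
The condition gives C = \frac{16}{3} - (\frac{10}{3}) = 2.
So G(x) = \frac{3 x^{2}}{2} + \frac{x}{2} + \frac{13}{3}.
Check: d/dx[\frac{3 x^{2}}{2} + \frac{x}{2} + \frac{13}{3}] = 3 x + \frac{1}{2} = G'(x).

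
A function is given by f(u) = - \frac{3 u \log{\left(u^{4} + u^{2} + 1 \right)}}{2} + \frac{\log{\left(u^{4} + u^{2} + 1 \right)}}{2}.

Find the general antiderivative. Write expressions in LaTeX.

The integrand splits into summands that can be handled one at a time.
Check: d/du[\frac{3 u^{2}}{2} - 2 u + \left(- \frac{3 u^{2}}{4} + \frac{u}{2}\right) \log{\left(u^{4} + u^{2} + 1 \right)} - \frac{5 \log{\left(u^{2} - u + 1 \right)}}{8} - \frac{\log{\left(u^{2} + u + 1 \right)}}{8} - \frac{\sqrt{3} \operatorname{atan}{\left(\frac{2 \sqrt{3} u}{3} - \frac{\sqrt{3}}{3} \right)}}{4} + \frac{5 \sqrt{3} \operatorname{atan}{\left(\frac{2 \sqrt{3} u}{3} + \frac{\sqrt{3}}{3} \right)}}{4}] = - \frac{3 u \log{\left(u^{4} + u^{2} + 1 \right)}}{2} + \frac{\log{\left(u^{4} + u^{2} + 1 \right)}}{2} = f(u).

F(u) = \frac{3 u^{2}}{2} - 2 u + \left(- \frac{3 u^{2}}{4} + \frac{u}{2}\right) \log{\left(u^{4} + u^{2} + 1 \right)} - \frac{5 \log{\left(u^{2} - u + 1 \right)}}{8} - \frac{\log{\left(u^{2} + u + 1 \right)}}{8} - \frac{\sqrt{3} \operatorname{atan}{\left(\frac{2 \sqrt{3} u}{3} - \frac{\sqrt{3}}{3} \right)}}{4} + \frac{5 \sqrt{3} \operatorname{atan}{\left(\frac{2 \sqrt{3} u}{3} + \frac{\sqrt{3}}{3} \right)}}{4} + C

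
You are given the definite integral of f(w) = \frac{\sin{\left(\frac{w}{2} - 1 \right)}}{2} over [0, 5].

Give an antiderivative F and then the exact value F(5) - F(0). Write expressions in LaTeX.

Whatever form F(w) takes, F'(w) = f(w) is non-negotiable.
F(w) = - \cos{\left(\frac{w}{2} - 1 \right)} is an antiderivative of f.
Check: d/dw[- \cos{\left(\frac{w}{2} - 1 \right)}] = \frac{\sin{\left(\frac{w}{2} - 1 \right)}}{2} = f(w).
F(5) = - \cos{\left(\frac{3}{2} \right)}; F(0) = - \cos{\left(1 \right)}.
Integral = F(5) - F(0) = - \cos{\left(\frac{3}{2} \right)} + \cos{\left(1 \right)}.

Antiderivative: F(w) = - \cos{\left(\frac{w}{2} - 1 \right)}; value = - \cos{\left(\frac{3}{2} \right)} + \cos{\left(1 \right)}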